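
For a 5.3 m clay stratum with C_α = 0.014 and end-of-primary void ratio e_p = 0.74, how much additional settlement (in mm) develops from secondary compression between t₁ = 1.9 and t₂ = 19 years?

Secondary compression: S_s = C_α·H/(1+e_p)·log₁₀(t₂/t₁)
S_s = 0.014×5.3/(1+0.74)×log₁₀(19/1.9)
    = 0.04264 × 1 = 0.04264 m

S_s ≈ 42.6 mm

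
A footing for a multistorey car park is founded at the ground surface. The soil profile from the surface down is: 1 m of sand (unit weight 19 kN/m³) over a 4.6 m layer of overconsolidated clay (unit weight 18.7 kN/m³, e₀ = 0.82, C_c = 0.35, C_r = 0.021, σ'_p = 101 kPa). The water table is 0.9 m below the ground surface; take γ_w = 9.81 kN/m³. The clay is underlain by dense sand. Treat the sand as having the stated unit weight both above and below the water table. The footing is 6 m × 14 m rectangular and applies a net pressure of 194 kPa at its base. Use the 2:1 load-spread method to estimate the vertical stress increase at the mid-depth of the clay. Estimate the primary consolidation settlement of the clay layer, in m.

Mid-depth of clay below the ground surface: z = 1 + 4.6/2 = 3.3 m.
Total vertical stress at mid-clay: σ_v = 19×1 + 18.7×2.3 = 62.01 kPa.
Pore pressure: u = 9.81×(3.3 − 0.9) = 23.544 kPa.
Initial effective stress: σ'_0 = σ_v − u = 62.01 − 23.544 = 38.466 kPa.
Stress increase at mid-clay by the 2:1 spreading method:
Δσ = qBL/((B+z)(L+z)) = 194×6×14/((6+3.3)(14+3.3)) = 101.29 kPa
Final effective stress: σ'_f = 38.466 + 101.29 = 139.76 kPa.
σ'_f = 139.76 > σ'_p = 101 kPa, so the stress path crosses the preconsolidation pressure — recompression up to σ'_p, then virgin compression beyond:
S_c = H/(1+e₀)·[C_r·log₁₀(σ'_p/σ'_0) + C_c·log₁₀(σ'_f/σ'_p)]
    = 4.6/1.82 × [0.021×log₁₀(101/38.466) + 0.35×log₁₀(139.76/101)]
    = 2.5275 × [0.0088041 + 0.049372] = 0.147 m

S_c ≈ 0.147 m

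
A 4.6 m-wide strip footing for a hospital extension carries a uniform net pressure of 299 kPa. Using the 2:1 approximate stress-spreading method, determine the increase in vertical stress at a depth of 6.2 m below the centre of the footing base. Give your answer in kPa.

By the 2:1 method the load spreads at 1 horizontal : 2 vertical, so at depth z the loaded area has grown by z in each plan dimension:
Δσ = qB/(B+z) = 299×4.6/(4.6+6.2) = 127.35 kPa

Δσ_z ≈ 127 kPa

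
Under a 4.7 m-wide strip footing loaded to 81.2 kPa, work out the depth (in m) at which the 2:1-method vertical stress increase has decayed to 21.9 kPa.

2:1 spreading — at depth z the loaded area has grown by z in each plan dimension:
qB/(B+z) = Δσ_z ⇒ z = qB/Δσ_z − B = 81.2×4.7/21.9 − 4.7 = 12.73 m

z ≈ 12.7 m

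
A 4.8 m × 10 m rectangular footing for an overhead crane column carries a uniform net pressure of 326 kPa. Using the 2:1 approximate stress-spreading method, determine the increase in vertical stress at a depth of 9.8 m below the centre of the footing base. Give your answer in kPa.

Δσ_z ≈ 54.1 kPa

By the 2:1 method the load spreads at 1 horizontal : 2 vertical, so at depth z the loaded area has grown by z in each plan dimension:
Δσ = qBL/((B+z)(L+z)) = 326×4.8×10/((4.8+9.8)(10+9.8)) = 54.13 kPa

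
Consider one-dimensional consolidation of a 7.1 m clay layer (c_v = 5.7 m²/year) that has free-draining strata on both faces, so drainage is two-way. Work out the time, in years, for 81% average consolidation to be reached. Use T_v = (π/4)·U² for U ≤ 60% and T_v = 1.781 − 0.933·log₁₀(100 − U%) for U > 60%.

t ≈ 1.3 years

Drainage path length: H_d = H/2 = 3.55 m (double drainage).
U > 60%: T_v = 1.781 − 0.933·log₁₀(100 − 81) = 0.58792.
t = T_v·H_d²/c_v = 0.58792×3.55²/5.7 = 1.3 years.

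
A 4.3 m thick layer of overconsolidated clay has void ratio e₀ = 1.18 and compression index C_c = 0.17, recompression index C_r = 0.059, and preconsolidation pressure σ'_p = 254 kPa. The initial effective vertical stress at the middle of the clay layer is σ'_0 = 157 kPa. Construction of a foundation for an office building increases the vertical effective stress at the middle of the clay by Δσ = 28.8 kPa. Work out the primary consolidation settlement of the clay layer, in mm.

Final effective stress: σ'_f = 157 + 28.8 = 185.8 kPa.
σ'_f = 185.8 ≤ σ'_p = 254 kPa, so the clay remains overconsolidated and only the recompression index applies:
S_c = C_r·H/(1+e₀)·log₁₀(σ'_f/σ'_0) = 0.059×4.3/2.18×log₁₀(185.8/157)
    = 0.11638 × 0.073146 = 0.008513 m

S_c ≈ 8.51 mm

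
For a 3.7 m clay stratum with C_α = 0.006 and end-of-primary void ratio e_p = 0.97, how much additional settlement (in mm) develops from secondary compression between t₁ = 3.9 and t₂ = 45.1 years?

S_s ≈ 12 mm

Secondary compression: S_s = C_α·H/(1+e_p)·log₁₀(t₂/t₁)
S_s = 0.006×3.7/(1+0.97)×log₁₀(45.1/3.9)
    = 0.01127 × 1.063 = 0.01198 m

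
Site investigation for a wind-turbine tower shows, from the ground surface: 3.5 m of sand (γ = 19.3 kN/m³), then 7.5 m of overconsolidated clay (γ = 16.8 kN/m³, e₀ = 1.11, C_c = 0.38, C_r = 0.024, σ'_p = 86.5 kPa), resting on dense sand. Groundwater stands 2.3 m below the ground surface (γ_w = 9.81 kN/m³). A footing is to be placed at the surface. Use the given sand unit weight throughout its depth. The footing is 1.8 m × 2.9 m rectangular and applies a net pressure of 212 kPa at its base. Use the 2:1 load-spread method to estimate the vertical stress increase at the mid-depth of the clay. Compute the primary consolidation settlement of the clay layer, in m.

Mid-depth of clay below the ground surface: z = 3.5 + 7.5/2 = 7.25 m.
Total vertical stress at mid-clay: σ_v = 19.3×3.5 + 16.8×3.75 = 130.55 kPa.
Pore pressure: u = 9.81×(7.25 − 2.3) = 48.56 kPa.
Initial effective stress: σ'_0 = σ_v − u = 130.55 − 48.56 = 81.99 kPa.
Stress increase at mid-clay by the 2:1 spreading method:
Δσ = qBL/((B+z)(L+z)) = 212×1.8×2.9/((1.8+7.25)(2.9+7.25)) = 12.047 kPa
Final effective stress: σ'_f = 81.99 + 12.047 = 94.037 kPa.
σ'_f = 94.037 > σ'_p = 86.5 kPa, so the stress path crosses the preconsolidation pressure — recompression up to σ'_p, then virgin compression beyond:
S_c = H/(1+e₀)·[C_r·log₁₀(σ'_p/σ'_0) + C_c·log₁₀(σ'_f/σ'_p)]
    = 7.5/2.11 × [0.024×log₁₀(86.5/81.99) + 0.38×log₁₀(94.037/86.5)]
    = 3.5545 × [0.00055813 + 0.013787] = 0.05099 m

S_c ≈ 0.051 m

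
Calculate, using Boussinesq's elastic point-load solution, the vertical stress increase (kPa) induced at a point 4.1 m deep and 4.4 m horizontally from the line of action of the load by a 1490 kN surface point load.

Boussinesq vertical stress below a point load on an elastic half-space:
Δσ_z = 3P/(2πz²) · [1 + (r/z)²]^(−5/2)
r/z = 4.4/4.1 = 1.0732; [1+(r/z)²]^(−5/2) = 0.14725.
Δσ_z = 3×1490/(2π×4.1²) × 0.14725 = 42.321 × 0.14725 = 6.232 kPa

Δσ_z ≈ 6.23 kPa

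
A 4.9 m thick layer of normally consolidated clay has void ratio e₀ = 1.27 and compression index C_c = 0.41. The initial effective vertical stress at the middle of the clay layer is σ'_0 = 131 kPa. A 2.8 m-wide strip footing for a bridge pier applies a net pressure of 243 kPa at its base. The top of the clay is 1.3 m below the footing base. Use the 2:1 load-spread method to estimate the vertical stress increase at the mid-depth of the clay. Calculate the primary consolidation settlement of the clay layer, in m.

S_c ≈ 0.224 m

Mid-depth of clay below the footing base: z = 1.3 + 4.9/2 = 3.75 m.
Stress increase at mid-clay by the 2:1 spreading method:
Δσ = qB/(B+z) = 243×2.8/(2.8+3.75) = 103.88 kPa
Final effective stress: σ'_f = σ'_0 + Δσ = 131 + 103.88 = 234.88 kPa.
Normally consolidated clay, so the full stress increment lies on the virgin compression line:
S_c = C_c·H/(1+e₀)·log₁₀(σ'_f/σ'_0) = 0.41×4.9/(1+1.27)×log₁₀(234.88/131)
    = 0.88502 × 0.25357 = 0.2244 m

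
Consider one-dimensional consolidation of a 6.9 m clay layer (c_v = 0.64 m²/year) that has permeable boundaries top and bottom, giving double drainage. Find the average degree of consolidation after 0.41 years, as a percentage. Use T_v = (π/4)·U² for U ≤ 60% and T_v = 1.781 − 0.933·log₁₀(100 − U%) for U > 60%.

Drainage path length: H_d = H/2 = 3.45 m (double drainage).
T_v = c_v·t/H_d² = 0.64×0.41/3.45² = 0.022046.
T_v = 0.022046 corresponds to the U ≤ 60% branch:
U = √(4T_v/π) = 0.1675

U ≈ 16.8 %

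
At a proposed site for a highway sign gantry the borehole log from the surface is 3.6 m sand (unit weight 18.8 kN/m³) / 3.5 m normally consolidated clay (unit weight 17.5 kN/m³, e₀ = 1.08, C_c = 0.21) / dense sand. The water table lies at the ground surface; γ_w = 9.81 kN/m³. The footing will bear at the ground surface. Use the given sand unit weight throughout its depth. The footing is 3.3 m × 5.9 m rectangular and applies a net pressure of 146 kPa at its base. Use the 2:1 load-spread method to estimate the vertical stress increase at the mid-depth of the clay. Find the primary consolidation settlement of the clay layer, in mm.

Mid-depth of clay below the ground surface: z = 3.6 + 3.5/2 = 5.35 m.
Total vertical stress at mid-clay: σ_v = 18.8×3.6 + 17.5×1.75 = 98.305 kPa.
Pore pressure: u = 9.81×(5.35 − 0) = 52.483 kPa.
Initial effective stress: σ'_0 = σ_v − u = 98.305 − 52.483 = 45.822 kPa.
Stress increase at mid-clay by the 2:1 spreading method:
Δσ = qBL/((B+z)(L+z)) = 146×3.3×5.9/((3.3+5.35)(5.9+5.35)) = 29.211 kPa
Final effective stress: σ'_f = σ'_0 + Δσ = 45.822 + 29.211 = 75.033 kPa.
Normally consolidated clay, so the full stress increment lies on the virgin compression line:
S_c = C_c·H/(1+e₀)·log₁₀(σ'_f/σ'_0) = 0.21×3.5/(1+1.08)×log₁₀(75.033/45.822)
    = 0.35337 × 0.21418 = 0.07568 m

S_c ≈ 75.7 mm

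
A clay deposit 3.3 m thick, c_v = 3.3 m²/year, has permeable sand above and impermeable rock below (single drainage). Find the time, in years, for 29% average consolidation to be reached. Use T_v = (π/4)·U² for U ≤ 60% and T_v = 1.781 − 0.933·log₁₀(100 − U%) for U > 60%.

Drainage path length: H_d = H = 3.3 m (single drainage).
U ≤ 60%: T_v = (π/4)·U² = (π/4)×0.29² = 0.066052.
t = T_v·H_d²/c_v = 0.066052×3.3²/3.3 = 0.218 years.

t ≈ 0.218 years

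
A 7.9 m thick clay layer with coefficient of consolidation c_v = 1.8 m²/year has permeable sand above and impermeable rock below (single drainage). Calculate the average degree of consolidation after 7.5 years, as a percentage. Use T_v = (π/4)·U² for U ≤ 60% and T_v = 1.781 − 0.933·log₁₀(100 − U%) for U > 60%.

Drainage path length: H_d = H = 7.9 m (single drainage).
T_v = c_v·t/H_d² = 1.8×7.5/7.9² = 0.21631.
T_v = 0.21631 corresponds to the U ≤ 60% branch:
U = √(4T_v/π) = 0.5248

U ≈ 52.5 %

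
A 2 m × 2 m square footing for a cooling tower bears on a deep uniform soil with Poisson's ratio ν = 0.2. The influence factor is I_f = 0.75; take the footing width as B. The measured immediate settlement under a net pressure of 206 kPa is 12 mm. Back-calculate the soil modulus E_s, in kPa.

E_s ≈ 24700 kPa

S_e = q·B·(1−ν²)/E_s · I_f  ⇒  E_s = q·B·(1−ν²)·I_f / S_e.
E_s = 206 × 2 × 0.96 × 0.75 / 0.012 = 24720 kPa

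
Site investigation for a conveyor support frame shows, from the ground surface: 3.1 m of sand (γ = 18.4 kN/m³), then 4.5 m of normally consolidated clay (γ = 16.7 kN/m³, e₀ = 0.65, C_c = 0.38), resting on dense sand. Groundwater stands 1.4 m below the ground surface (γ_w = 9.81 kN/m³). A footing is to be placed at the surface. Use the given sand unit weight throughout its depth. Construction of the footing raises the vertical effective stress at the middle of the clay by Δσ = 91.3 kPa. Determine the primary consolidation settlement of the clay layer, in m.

S_c ≈ 0.436 m

Mid-depth of clay below the ground surface: z = 3.1 + 4.5/2 = 5.35 m.
Total vertical stress at mid-clay: σ_v = 18.4×3.1 + 16.7×2.25 = 94.615 kPa.
Pore pressure: u = 9.81×(5.35 − 1.4) = 38.75 kPa.
Initial effective stress: σ'_0 = σ_v − u = 94.615 − 38.75 = 55.865 kPa.
Final effective stress: σ'_f = σ'_0 + Δσ = 55.865 + 91.3 = 147.16 kPa.
Normally consolidated clay, so the full stress increment lies on the virgin compression line:
S_c = C_c·H/(1+e₀)·log₁₀(σ'_f/σ'_0) = 0.38×4.5/(1+0.65)×log₁₀(147.16/55.865)
    = 1.0364 × 0.42065 = 0.436 m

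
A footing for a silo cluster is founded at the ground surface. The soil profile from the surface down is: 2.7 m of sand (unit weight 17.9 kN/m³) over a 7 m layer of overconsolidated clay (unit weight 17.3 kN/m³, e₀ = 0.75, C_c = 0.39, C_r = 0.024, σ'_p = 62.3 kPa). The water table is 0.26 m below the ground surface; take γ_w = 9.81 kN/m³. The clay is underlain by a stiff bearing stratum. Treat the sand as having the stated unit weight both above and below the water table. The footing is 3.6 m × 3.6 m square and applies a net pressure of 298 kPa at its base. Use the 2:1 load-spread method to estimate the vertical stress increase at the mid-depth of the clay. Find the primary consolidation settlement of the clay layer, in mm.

S_c ≈ 264 mm

Mid-depth of clay below the ground surface: z = 2.7 + 7/2 = 6.2 m.
Total vertical stress at mid-clay: σ_v = 17.9×2.7 + 17.3×3.5 = 108.88 kPa.
Pore pressure: u = 9.81×(6.2 − 0.26) = 58.271 kPa.
Initial effective stress: σ'_0 = σ_v − u = 108.88 − 58.271 = 50.609 kPa.
Stress increase at mid-clay by the 2:1 spreading method:
Δσ = qBL/((B+z)(L+z)) = 298×3.6×3.6/((3.6+6.2)(3.6+6.2)) = 40.213 kPa
Final effective stress: σ'_f = 50.609 + 40.213 = 90.822 kPa.
σ'_f = 90.822 > σ'_p = 62.3 kPa, so the stress path crosses the preconsolidation pressure — recompression up to σ'_p, then virgin compression beyond:
S_c = H/(1+e₀)·[C_r·log₁₀(σ'_p/σ'_0) + C_c·log₁₀(σ'_f/σ'_p)]
    = 7/1.75 × [0.024×log₁₀(62.3/50.609) + 0.39×log₁₀(90.822/62.3)]
    = 4 × [0.0021662 + 0.063844] = 0.264 m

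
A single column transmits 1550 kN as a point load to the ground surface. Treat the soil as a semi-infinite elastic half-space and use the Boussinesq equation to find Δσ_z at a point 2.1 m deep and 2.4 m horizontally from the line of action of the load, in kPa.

Δσ_z ≈ 20.8 kPa

Boussinesq vertical stress below a point load on an elastic half-space:
Δσ_z = 3P/(2πz²) · [1 + (r/z)²]^(−5/2)
r/z = 2.4/2.1 = 1.1429; [1+(r/z)²]^(−5/2) = 0.12382.
Δσ_z = 3×1550/(2π×2.1²) × 0.12382 = 167.82 × 0.12382 = 20.78 kPa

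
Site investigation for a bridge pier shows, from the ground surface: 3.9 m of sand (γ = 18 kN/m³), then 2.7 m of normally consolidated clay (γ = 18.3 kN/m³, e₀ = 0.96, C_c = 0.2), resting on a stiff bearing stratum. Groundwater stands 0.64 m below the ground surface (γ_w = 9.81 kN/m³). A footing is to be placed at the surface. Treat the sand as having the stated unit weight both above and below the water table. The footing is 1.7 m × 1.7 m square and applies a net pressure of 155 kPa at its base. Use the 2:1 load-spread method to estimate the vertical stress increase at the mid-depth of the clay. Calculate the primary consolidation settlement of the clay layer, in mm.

S_c ≈ 20.5 mm

Mid-depth of clay below the ground surface: z = 3.9 + 2.7/2 = 5.25 m.
Total vertical stress at mid-clay: σ_v = 18×3.9 + 18.3×1.35 = 94.905 kPa.
Pore pressure: u = 9.81×(5.25 − 0.64) = 45.224 kPa.
Initial effective stress: σ'_0 = σ_v − u = 94.905 − 45.224 = 49.681 kPa.
Stress increase at mid-clay by the 2:1 spreading method:
Δσ = qBL/((B+z)(L+z)) = 155×1.7×1.7/((1.7+5.25)(1.7+5.25)) = 9.2738 kPa
Final effective stress: σ'_f = σ'_0 + Δσ = 49.681 + 9.2738 = 58.955 kPa.
Normally consolidated clay, so the full stress increment lies on the virgin compression line:
S_c = C_c·H/(1+e₀)·log₁₀(σ'_f/σ'_0) = 0.2×2.7/(1+0.96)×log₁₀(58.955/49.681)
    = 0.27551 × 0.07433 = 0.02048 m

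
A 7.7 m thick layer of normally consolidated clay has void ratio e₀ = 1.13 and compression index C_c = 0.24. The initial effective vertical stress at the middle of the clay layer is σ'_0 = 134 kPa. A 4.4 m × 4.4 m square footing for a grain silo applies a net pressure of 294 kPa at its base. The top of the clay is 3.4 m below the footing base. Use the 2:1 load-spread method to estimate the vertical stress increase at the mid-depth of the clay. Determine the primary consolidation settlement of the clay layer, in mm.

S_c ≈ 103 mm

Mid-depth of clay below the footing base: z = 3.4 + 7.7/2 = 7.25 m.
Stress increase at mid-clay by the 2:1 spreading method:
Δσ = qBL/((B+z)(L+z)) = 294×4.4×4.4/((4.4+7.25)(4.4+7.25)) = 41.937 kPa
Final effective stress: σ'_f = σ'_0 + Δσ = 134 + 41.937 = 175.94 kPa.
Normally consolidated clay, so the full stress increment lies on the virgin compression line:
S_c = C_c·H/(1+e₀)·log₁₀(σ'_f/σ'_0) = 0.24×7.7/(1+1.13)×log₁₀(175.94/134)
    = 0.86761 × 0.11826 = 0.1026 m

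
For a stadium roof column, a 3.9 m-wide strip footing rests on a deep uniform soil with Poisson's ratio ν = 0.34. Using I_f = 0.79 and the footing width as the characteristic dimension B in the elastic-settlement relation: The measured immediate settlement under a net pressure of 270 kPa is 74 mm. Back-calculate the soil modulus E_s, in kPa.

S_e = q·B·(1−ν²)/E_s · I_f  ⇒  E_s = q·B·(1−ν²)·I_f / S_e.
E_s = 270 × 3.9 × 0.8844 × 0.79 / 0.074 = 9942 kPa

E_s ≈ 9940 kPa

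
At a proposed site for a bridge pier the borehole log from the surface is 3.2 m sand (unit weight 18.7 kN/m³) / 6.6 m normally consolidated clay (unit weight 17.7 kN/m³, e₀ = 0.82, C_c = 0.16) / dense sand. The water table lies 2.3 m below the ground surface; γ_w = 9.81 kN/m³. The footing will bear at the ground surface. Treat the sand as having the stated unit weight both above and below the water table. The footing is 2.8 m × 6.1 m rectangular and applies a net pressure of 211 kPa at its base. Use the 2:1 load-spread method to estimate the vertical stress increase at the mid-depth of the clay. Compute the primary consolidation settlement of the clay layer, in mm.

Mid-depth of clay below the ground surface: z = 3.2 + 6.6/2 = 6.5 m.
Total vertical stress at mid-clay: σ_v = 18.7×3.2 + 17.7×3.3 = 118.25 kPa.
Pore pressure: u = 9.81×(6.5 − 2.3) = 41.202 kPa.
Initial effective stress: σ'_0 = σ_v − u = 118.25 − 41.202 = 77.048 kPa.
Stress increase at mid-clay by the 2:1 spreading method:
Δσ = qBL/((B+z)(L+z)) = 211×2.8×6.1/((2.8+6.5)(6.1+6.5)) = 30.755 kPa
Final effective stress: σ'_f = σ'_0 + Δσ = 77.048 + 30.755 = 107.8 kPa.
Normally consolidated clay, so the full stress increment lies on the virgin compression line:
S_c = C_c·H/(1+e₀)·log₁₀(σ'_f/σ'_0) = 0.16×6.6/(1+0.82)×log₁₀(107.8/77.048)
    = 0.58022 × 0.14586 = 0.08463 m

S_c ≈ 84.6 mm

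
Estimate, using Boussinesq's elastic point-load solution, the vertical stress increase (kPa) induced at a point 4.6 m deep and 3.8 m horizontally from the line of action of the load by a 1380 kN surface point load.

Δσ_z ≈ 8.48 kPa

Boussinesq vertical stress below a point load on an elastic half-space:
Δσ_z = 3P/(2πz²) · [1 + (r/z)²]^(−5/2)
r/z = 3.8/4.6 = 0.82609; [1+(r/z)²]^(−5/2) = 0.27237.
Δσ_z = 3×1380/(2π×4.6²) × 0.27237 = 31.139 × 0.27237 = 8.481 kPa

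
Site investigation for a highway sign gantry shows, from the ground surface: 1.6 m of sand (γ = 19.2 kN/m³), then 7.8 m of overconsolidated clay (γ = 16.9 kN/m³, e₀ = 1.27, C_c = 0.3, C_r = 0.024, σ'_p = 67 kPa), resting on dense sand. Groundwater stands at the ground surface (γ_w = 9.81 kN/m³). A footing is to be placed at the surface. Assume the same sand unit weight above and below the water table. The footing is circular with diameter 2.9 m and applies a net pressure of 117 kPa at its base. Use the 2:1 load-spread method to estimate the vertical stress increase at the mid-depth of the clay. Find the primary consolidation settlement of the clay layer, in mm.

Mid-depth of clay below the ground surface: z = 1.6 + 7.8/2 = 5.5 m.
Total vertical stress at mid-clay: σ_v = 19.2×1.6 + 16.9×3.9 = 96.63 kPa.
Pore pressure: u = 9.81×(5.5 − 0) = 53.955 kPa.
Initial effective stress: σ'_0 = σ_v − u = 96.63 − 53.955 = 42.675 kPa.
Stress increase at mid-clay by the 2:1 spreading method:
Δσ ≈ qD²/(D+z)² = 117×2.9²/(2.9+5.5)² = 13.945 kPa
Final effective stress: σ'_f = 42.675 + 13.945 = 56.62 kPa.
σ'_f = 56.62 ≤ σ'_p = 67 kPa, so the clay remains overconsolidated and only the recompression index applies:
S_c = C_r·H/(1+e₀)·log₁₀(σ'_f/σ'_0) = 0.024×7.8/2.27×log₁₀(56.62/42.675)
    = 0.082466 × 0.1228 = 0.01013 m

S_c ≈ 10.1 mm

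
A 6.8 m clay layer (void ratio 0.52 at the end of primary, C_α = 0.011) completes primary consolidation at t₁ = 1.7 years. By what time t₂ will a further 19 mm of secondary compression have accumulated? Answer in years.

S_s = C_α·H/(1+e_p)·log₁₀(t₂/t₁) ⇒ log₁₀(t₂/t₁) = S_s·(1+e_p)/(C_α·H).
log₁₀(t₂/t₁) = 0.019 × (1+0.52) / (0.011×6.8) = 0.3861
t₂ = t₁ × 10^0.3861 = 1.7 × 2.433 = 4.136 years

t₂ ≈ 4.14 years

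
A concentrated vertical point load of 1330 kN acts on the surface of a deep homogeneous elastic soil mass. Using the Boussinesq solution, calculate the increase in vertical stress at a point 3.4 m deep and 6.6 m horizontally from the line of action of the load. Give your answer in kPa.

Boussinesq vertical stress below a point load on an elastic half-space:
Δσ_z = 3P/(2πz²) · [1 + (r/z)²]^(−5/2)
r/z = 6.6/3.4 = 1.9412; [1+(r/z)²]^(−5/2) = 0.020143.
Δσ_z = 3×1330/(2π×3.4²) × 0.020143 = 54.933 × 0.020143 = 1.107 kPa

Δσ_z ≈ 1.11 kPa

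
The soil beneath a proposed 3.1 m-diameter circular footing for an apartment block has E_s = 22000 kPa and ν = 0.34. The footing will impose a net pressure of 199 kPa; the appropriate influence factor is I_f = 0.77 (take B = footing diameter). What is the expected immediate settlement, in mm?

S_e ≈ 19.1 mm

Immediate (elastic) settlement: S_e = q·B·(1−ν²)/E_s · I_f.
S_e = 199 × 3.1 × (1 − 0.34²) / 22000 × 0.77
    = 199 × 3.1 × 0.8844 / 22000 × 0.77
    = 0.0191 m = 19.1 mm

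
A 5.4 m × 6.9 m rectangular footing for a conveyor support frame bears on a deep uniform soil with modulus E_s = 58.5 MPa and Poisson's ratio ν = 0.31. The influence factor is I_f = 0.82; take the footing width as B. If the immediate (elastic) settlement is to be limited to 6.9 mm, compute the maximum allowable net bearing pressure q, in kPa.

q ≈ 101 kPa

E_s = 58.5 MPa = 58500 kPa.
S_e = q·B·(1−ν²)/E_s · I_f  ⇒  q = S_e·E_s / (B·(1−ν²)·I_f).
q = 0.0069 × 58500 / (5.4 × 0.9039 × 0.82) = 100.9 kPa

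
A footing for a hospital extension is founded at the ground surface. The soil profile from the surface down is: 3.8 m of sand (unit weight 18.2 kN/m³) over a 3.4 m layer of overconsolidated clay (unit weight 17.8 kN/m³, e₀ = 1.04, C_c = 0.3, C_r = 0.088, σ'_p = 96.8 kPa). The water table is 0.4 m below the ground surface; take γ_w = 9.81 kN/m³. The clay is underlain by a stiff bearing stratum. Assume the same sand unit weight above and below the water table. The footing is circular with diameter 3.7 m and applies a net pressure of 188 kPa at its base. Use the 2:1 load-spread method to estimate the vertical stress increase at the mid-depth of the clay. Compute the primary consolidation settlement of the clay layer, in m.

S_c ≈ 0.0306 m

Mid-depth of clay below the ground surface: z = 3.8 + 3.4/2 = 5.5 m.
Total vertical stress at mid-clay: σ_v = 18.2×3.8 + 17.8×1.7 = 99.42 kPa.
Pore pressure: u = 9.81×(5.5 − 0.4) = 50.031 kPa.
Initial effective stress: σ'_0 = σ_v − u = 99.42 − 50.031 = 49.389 kPa.
Stress increase at mid-clay by the 2:1 spreading method:
Δσ ≈ qD²/(D+z)² = 188×3.7²/(3.7+5.5)² = 30.408 kPa
Final effective stress: σ'_f = 49.389 + 30.408 = 79.797 kPa.
σ'_f = 79.797 ≤ σ'_p = 96.8 kPa, so the clay remains overconsolidated and only the recompression index applies:
S_c = C_r·H/(1+e₀)·log₁₀(σ'_f/σ'_0) = 0.088×3.4/2.04×log₁₀(79.797/49.389)
    = 0.14667 × 0.20836 = 0.03056 m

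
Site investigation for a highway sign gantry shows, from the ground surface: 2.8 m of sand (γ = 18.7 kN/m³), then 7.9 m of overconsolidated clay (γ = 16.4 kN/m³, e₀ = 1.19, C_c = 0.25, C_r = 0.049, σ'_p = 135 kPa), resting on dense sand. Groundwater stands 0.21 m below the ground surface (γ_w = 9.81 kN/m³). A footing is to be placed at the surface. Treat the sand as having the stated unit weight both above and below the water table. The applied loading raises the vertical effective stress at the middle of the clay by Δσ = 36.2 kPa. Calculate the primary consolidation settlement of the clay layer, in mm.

Mid-depth of clay below the ground surface: z = 2.8 + 7.9/2 = 6.75 m.
Total vertical stress at mid-clay: σ_v = 18.7×2.8 + 16.4×3.95 = 117.14 kPa.
Pore pressure: u = 9.81×(6.75 − 0.21) = 64.157 kPa.
Initial effective stress: σ'_0 = σ_v − u = 117.14 − 64.157 = 52.983 kPa.
Final effective stress: σ'_f = 52.983 + 36.2 = 89.183 kPa.
σ'_f = 89.183 ≤ σ'_p = 135 kPa, so the clay remains overconsolidated and only the recompression index applies:
S_c = C_r·H/(1+e₀)·log₁₀(σ'_f/σ'_0) = 0.049×7.9/2.19×log₁₀(89.183/52.983)
    = 0.17676 × 0.22615 = 0.03997 m

S_c ≈ 40 mm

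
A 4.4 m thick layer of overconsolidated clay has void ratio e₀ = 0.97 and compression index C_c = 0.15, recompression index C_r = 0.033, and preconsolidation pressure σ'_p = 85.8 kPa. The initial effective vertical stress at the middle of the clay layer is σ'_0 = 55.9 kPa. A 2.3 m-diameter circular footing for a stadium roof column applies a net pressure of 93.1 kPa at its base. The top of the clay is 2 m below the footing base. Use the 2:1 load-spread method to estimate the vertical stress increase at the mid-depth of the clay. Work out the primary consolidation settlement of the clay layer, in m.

S_c ≈ 0.00606 m

Mid-depth of clay below the footing base: z = 2 + 4.4/2 = 4.2 m.
Stress increase at mid-clay by the 2:1 spreading method:
Δσ ≈ qD²/(D+z)² = 93.1×2.3²/(2.3+4.2)² = 11.657 kPa
Final effective stress: σ'_f = 55.9 + 11.657 = 67.557 kPa.
σ'_f = 67.557 ≤ σ'_p = 85.8 kPa, so the clay remains overconsolidated and only the recompression index applies:
S_c = C_r·H/(1+e₀)·log₁₀(σ'_f/σ'_0) = 0.033×4.4/1.97×log₁₀(67.557/55.9)
    = 0.073705 × 0.082259 = 0.006063 m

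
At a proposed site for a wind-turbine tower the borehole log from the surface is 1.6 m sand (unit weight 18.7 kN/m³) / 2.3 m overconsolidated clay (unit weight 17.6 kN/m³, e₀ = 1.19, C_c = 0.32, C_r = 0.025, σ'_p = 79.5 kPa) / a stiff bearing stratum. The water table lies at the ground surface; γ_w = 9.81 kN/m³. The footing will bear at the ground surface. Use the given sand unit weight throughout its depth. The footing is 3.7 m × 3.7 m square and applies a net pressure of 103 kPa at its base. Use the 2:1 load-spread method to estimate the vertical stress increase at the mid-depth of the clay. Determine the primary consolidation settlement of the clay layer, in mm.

S_c ≈ 10.3 mm

Mid-depth of clay below the ground surface: z = 1.6 + 2.3/2 = 2.75 m.
Total vertical stress at mid-clay: σ_v = 18.7×1.6 + 17.6×1.15 = 50.16 kPa.
Pore pressure: u = 9.81×(2.75 − 0) = 26.978 kPa.
Initial effective stress: σ'_0 = σ_v − u = 50.16 − 26.978 = 23.182 kPa.
Stress increase at mid-clay by the 2:1 spreading method:
Δσ = qBL/((B+z)(L+z)) = 103×3.7×3.7/((3.7+2.75)(3.7+2.75)) = 33.894 kPa
Final effective stress: σ'_f = 23.182 + 33.894 = 57.076 kPa.
σ'_f = 57.076 ≤ σ'_p = 79.5 kPa, so the clay remains overconsolidated and only the recompression index applies:
S_c = C_r·H/(1+e₀)·log₁₀(σ'_f/σ'_0) = 0.025×2.3/2.19×log₁₀(57.076/23.182)
    = 0.026255 × 0.3913 = 0.01027 m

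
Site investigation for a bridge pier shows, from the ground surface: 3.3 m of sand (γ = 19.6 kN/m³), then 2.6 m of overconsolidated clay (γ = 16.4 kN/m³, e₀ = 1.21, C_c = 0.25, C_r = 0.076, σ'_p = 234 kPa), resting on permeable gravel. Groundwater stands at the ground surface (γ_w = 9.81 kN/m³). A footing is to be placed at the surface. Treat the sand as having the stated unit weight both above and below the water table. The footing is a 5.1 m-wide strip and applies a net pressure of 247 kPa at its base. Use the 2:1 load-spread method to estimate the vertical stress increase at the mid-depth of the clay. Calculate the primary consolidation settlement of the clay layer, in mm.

Mid-depth of clay below the ground surface: z = 3.3 + 2.6/2 = 4.6 m.
Total vertical stress at mid-clay: σ_v = 19.6×3.3 + 16.4×1.3 = 86 kPa.
Pore pressure: u = 9.81×(4.6 − 0) = 45.126 kPa.
Initial effective stress: σ'_0 = σ_v − u = 86 − 45.126 = 40.874 kPa.
Stress increase at mid-clay by the 2:1 spreading method:
Δσ = qB/(B+z) = 247×5.1/(5.1+4.6) = 129.87 kPa
Final effective stress: σ'_f = 40.874 + 129.87 = 170.74 kPa.
σ'_f = 170.74 ≤ σ'_p = 234 kPa, so the clay remains overconsolidated and only the recompression index applies:
S_c = C_r·H/(1+e₀)·log₁₀(σ'_f/σ'_0) = 0.076×2.6/2.21×log₁₀(170.74/40.874)
    = 0.089414 × 0.62089 = 0.05552 m

S_c ≈ 55.5 mm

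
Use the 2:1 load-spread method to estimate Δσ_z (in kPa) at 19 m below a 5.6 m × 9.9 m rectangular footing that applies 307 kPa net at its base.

By the 2:1 method the load spreads at 1 horizontal : 2 vertical, so at depth z the loaded area has grown by z in each plan dimension:
Δσ = qBL/((B+z)(L+z)) = 307×5.6×9.9/((5.6+19)(9.9+19)) = 23.94 kPa

Δσ_z ≈ 23.9 kPa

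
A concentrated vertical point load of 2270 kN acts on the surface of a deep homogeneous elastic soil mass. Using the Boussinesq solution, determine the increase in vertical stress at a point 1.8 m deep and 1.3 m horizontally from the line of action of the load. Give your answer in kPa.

Boussinesq vertical stress below a point load on an elastic half-space:
Δσ_z = 3P/(2πz²) · [1 + (r/z)²]^(−5/2)
r/z = 1.3/1.8 = 0.72222; [1+(r/z)²]^(−5/2) = 0.35014.
Δσ_z = 3×2270/(2π×1.8²) × 0.35014 = 334.52 × 0.35014 = 117.1 kPa

Δσ_z ≈ 117 kPa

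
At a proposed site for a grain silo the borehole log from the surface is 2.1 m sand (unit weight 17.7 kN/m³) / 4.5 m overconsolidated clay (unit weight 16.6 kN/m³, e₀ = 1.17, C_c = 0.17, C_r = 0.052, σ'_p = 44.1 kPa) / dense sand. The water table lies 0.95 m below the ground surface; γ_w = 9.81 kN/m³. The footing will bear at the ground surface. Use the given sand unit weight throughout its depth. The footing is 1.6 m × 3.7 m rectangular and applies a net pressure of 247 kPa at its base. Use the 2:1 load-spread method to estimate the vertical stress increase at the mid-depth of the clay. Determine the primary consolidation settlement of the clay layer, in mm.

S_c ≈ 77.6 mm

Mid-depth of clay below the ground surface: z = 2.1 + 4.5/2 = 4.35 m.
Total vertical stress at mid-clay: σ_v = 17.7×2.1 + 16.6×2.25 = 74.52 kPa.
Pore pressure: u = 9.81×(4.35 − 0.95) = 33.354 kPa.
Initial effective stress: σ'_0 = σ_v − u = 74.52 − 33.354 = 41.166 kPa.
Stress increase at mid-clay by the 2:1 spreading method:
Δσ = qBL/((B+z)(L+z)) = 247×1.6×3.7/((1.6+4.35)(3.7+4.35)) = 30.529 kPa
Final effective stress: σ'_f = 41.166 + 30.529 = 71.695 kPa.
σ'_f = 71.695 > σ'_p = 44.1 kPa, so the stress path crosses the preconsolidation pressure — recompression up to σ'_p, then virgin compression beyond:
S_c = H/(1+e₀)·[C_r·log₁₀(σ'_p/σ'_0) + C_c·log₁₀(σ'_f/σ'_p)]
    = 4.5/2.17 × [0.052×log₁₀(44.1/41.166) + 0.17×log₁₀(71.695/44.1)]
    = 2.0737 × [0.0015548 + 0.035879] = 0.07763 m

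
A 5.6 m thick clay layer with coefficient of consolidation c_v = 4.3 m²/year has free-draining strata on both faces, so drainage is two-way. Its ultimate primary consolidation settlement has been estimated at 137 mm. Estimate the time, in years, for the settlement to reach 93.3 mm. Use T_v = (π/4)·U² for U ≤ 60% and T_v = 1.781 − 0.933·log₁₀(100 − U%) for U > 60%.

Drainage path length: H_d = H/2 = 2.8 m (double drainage).
U = S(t)/S_ult = 93.3/137 = 0.681.
U > 60%: T_v = 1.781 − 0.933·log₁₀(100 − 68.102) = 0.37799.
t = T_v·H_d²/c_v = 0.37799×2.8²/4.3 = 0.6892 years.

t ≈ 0.689 years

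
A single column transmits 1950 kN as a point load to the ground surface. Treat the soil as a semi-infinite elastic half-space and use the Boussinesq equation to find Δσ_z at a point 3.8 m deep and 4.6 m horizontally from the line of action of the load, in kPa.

Boussinesq vertical stress below a point load on an elastic half-space:
Δσ_z = 3P/(2πz²) · [1 + (r/z)²]^(−5/2)
r/z = 4.6/3.8 = 1.2105; [1+(r/z)²]^(−5/2) = 0.10478.
Δσ_z = 3×1950/(2π×3.8²) × 0.10478 = 64.478 × 0.10478 = 6.756 kPa

Δσ_z ≈ 6.76 kPa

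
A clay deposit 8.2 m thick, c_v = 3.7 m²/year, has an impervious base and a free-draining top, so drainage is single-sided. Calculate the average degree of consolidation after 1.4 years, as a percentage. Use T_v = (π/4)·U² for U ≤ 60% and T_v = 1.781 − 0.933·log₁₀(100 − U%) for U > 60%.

U ≈ 31.3 %

Drainage path length: H_d = H = 8.2 m (single drainage).
T_v = c_v·t/H_d² = 3.7×1.4/8.2² = 0.077037.
T_v = 0.077037 corresponds to the U ≤ 60% branch:
U = √(4T_v/π) = 0.3132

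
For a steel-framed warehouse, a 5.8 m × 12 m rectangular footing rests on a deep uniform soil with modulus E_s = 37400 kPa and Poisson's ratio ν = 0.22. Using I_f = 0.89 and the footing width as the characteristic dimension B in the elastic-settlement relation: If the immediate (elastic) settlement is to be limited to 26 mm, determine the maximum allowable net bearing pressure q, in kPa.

S_e = q·B·(1−ν²)/E_s · I_f  ⇒  q = S_e·E_s / (B·(1−ν²)·I_f).
q = 0.026 × 37400 / (5.8 × 0.9516 × 0.89) = 198 kPa

q ≈ 198 kPa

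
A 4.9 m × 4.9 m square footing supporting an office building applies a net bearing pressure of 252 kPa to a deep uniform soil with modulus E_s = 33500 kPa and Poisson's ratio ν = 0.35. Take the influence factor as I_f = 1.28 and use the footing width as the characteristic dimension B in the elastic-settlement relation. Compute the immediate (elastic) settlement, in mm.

Immediate (elastic) settlement: S_e = q·B·(1−ν²)/E_s · I_f.
S_e = 252 × 4.9 × (1 − 0.35²) / 33500 × 1.28
    = 252 × 4.9 × 0.8775 / 33500 × 1.28
    = 0.0414 m = 41.4 mm

S_e ≈ 41.4 mm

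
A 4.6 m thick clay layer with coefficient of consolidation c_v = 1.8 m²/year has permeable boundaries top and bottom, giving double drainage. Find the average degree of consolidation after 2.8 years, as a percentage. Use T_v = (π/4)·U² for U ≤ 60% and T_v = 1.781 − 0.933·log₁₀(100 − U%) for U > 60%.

U ≈ 92.3 %

Drainage path length: H_d = H/2 = 2.3 m (double drainage).
T_v = c_v·t/H_d² = 1.8×2.8/2.3² = 0.95274.
T_v = 0.95274 corresponds to the U > 60% branch:
U = 1 − 10^((1.781 − T_v)/0.933)/100 = 0.9228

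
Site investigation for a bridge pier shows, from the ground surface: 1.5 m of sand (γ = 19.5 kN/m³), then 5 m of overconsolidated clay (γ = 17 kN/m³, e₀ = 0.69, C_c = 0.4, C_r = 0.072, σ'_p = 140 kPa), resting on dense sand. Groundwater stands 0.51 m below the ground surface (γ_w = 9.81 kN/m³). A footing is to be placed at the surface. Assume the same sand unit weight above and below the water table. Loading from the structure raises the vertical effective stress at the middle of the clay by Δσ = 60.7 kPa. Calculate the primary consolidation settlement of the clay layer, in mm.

Mid-depth of clay below the ground surface: z = 1.5 + 5/2 = 4 m.
Total vertical stress at mid-clay: σ_v = 19.5×1.5 + 17×2.5 = 71.75 kPa.
Pore pressure: u = 9.81×(4 − 0.51) = 34.237 kPa.
Initial effective stress: σ'_0 = σ_v − u = 71.75 − 34.237 = 37.513 kPa.
Final effective stress: σ'_f = 37.513 + 60.7 = 98.213 kPa.
σ'_f = 98.213 ≤ σ'_p = 140 kPa, so the clay remains overconsolidated and only the recompression index applies:
S_c = C_r·H/(1+e₀)·log₁₀(σ'_f/σ'_0) = 0.072×5/1.69×log₁₀(98.213/37.513)
    = 0.21302 × 0.41799 = 0.08904 m

S_c ≈ 89 mm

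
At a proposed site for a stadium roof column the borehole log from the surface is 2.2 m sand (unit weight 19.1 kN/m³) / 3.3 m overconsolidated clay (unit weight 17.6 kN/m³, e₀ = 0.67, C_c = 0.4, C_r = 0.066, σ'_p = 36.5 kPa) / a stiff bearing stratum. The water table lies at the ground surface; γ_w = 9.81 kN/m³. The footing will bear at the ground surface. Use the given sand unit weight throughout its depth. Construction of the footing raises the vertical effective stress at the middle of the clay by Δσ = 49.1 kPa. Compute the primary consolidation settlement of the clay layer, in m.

Mid-depth of clay below the ground surface: z = 2.2 + 3.3/2 = 3.85 m.
Total vertical stress at mid-clay: σ_v = 19.1×2.2 + 17.6×1.65 = 71.06 kPa.
Pore pressure: u = 9.81×(3.85 − 0) = 37.769 kPa.
Initial effective stress: σ'_0 = σ_v − u = 71.06 − 37.769 = 33.291 kPa.
Final effective stress: σ'_f = 33.291 + 49.1 = 82.391 kPa.
σ'_f = 82.391 > σ'_p = 36.5 kPa, so the stress path crosses the preconsolidation pressure — recompression up to σ'_p, then virgin compression beyond:
S_c = H/(1+e₀)·[C_r·log₁₀(σ'_p/σ'_0) + C_c·log₁₀(σ'_f/σ'_p)]
    = 3.3/1.67 × [0.066×log₁₀(36.5/33.291) + 0.4×log₁₀(82.391/36.5)]
    = 1.976 × [0.0026378 + 0.14143] = 0.2847 m

S_c ≈ 0.285 m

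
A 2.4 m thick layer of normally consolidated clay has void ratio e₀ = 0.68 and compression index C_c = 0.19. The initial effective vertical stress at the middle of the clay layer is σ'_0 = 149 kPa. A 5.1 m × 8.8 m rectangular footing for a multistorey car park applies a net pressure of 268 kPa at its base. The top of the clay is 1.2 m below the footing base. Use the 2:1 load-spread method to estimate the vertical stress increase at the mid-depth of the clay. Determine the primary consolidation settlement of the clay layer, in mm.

Mid-depth of clay below the footing base: z = 1.2 + 2.4/2 = 2.4 m.
Stress increase at mid-clay by the 2:1 spreading method:
Δσ = qBL/((B+z)(L+z)) = 268×5.1×8.8/((5.1+2.4)(8.8+2.4)) = 143.19 kPa
Final effective stress: σ'_f = σ'_0 + Δσ = 149 + 143.19 = 292.19 kPa.
Normally consolidated clay, so the full stress increment lies on the virgin compression line:
S_c = C_c·H/(1+e₀)·log₁₀(σ'_f/σ'_0) = 0.19×2.4/(1+0.68)×log₁₀(292.19/149)
    = 0.27143 × 0.29248 = 0.07939 m

S_c ≈ 79.4 mm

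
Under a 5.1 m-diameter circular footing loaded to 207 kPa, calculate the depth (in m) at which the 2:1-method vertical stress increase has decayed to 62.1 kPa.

z ≈ 4.21 m

2:1 spreading — at depth z the loaded area has grown by z in each plan dimension:
qD²/(D+z)² = Δσ_z ⇒ z = D(√(q/Δσ_z) − 1) = 5.1×(√(207/62.1) − 1) = 4.211 m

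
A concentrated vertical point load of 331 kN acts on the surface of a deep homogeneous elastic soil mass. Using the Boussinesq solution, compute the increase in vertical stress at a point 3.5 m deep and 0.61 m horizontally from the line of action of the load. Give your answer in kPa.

Δσ_z ≈ 12 kPa

Boussinesq vertical stress below a point load on an elastic half-space:
Δσ_z = 3P/(2πz²) · [1 + (r/z)²]^(−5/2)
r/z = 0.61/3.5 = 0.17429; [1+(r/z)²]^(−5/2) = 0.92792.
Δσ_z = 3×331/(2π×3.5²) × 0.92792 = 12.901 × 0.92792 = 11.97 kPa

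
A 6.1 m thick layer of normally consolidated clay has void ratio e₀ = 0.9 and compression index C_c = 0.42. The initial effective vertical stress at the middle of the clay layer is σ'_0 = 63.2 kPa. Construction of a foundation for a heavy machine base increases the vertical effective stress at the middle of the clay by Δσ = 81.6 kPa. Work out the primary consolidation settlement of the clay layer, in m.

S_c ≈ 0.485 m

Final effective stress: σ'_f = σ'_0 + Δσ = 63.2 + 81.6 = 144.8 kPa.
Normally consolidated clay, so the full stress increment lies on the virgin compression line:
S_c = C_c·H/(1+e₀)·log₁₀(σ'_f/σ'_0) = 0.42×6.1/(1+0.9)×log₁₀(144.8/63.2)
    = 1.3484 × 0.36005 = 0.4855 m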